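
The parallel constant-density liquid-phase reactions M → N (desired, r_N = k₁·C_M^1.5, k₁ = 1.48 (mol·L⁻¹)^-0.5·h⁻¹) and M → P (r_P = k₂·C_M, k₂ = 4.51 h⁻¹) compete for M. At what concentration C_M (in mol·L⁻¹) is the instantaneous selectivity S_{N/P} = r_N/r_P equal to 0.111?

0.114 mol·L⁻¹

S_{N/P} = (k₁/k₂)·C_M^0.5 ⇒ C_M = (S·k₂/k₁)^(2).
= (0.111×4.51/1.48)^(2) = (0.3382)^(2) = 0.114 mol·L⁻¹.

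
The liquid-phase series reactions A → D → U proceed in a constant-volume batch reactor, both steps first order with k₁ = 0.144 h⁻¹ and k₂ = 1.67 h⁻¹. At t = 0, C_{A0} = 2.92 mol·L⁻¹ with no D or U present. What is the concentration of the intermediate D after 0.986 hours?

Solving the coupled first-order balances gives C_D(t) = [k₁/(k₂−k₁)]·C_{A0}·(e^(−k₁t) − e^(−k₂t)).
e^(−k₁t) = e^(−0.144×0.986) = e^(−0.1420) = 0.8676; e^(−k₂t) = e^(−1.647) = 0.1927.
C_D = 0.144×2.92/(1.67−0.144) × (0.8676−0.1927) = 0.2755×0.6749 = 0.1860 mol·L⁻¹.

0.186 mol·L⁻¹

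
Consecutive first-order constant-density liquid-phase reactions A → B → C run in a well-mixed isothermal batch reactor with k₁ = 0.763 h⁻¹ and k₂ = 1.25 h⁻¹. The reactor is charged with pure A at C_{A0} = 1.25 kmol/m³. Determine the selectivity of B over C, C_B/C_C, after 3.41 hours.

Solving the coupled first-order balances gives C_B(t) = [k₁/(k₂−k₁)]·C_{A0}·(e^(−k₁t) − e^(−k₂t)).
e^(−k₁t) = e^(−0.763×3.41) = e^(−2.602) = 0.07414; e^(−k₂t) = e^(−4.263) = 0.01409.
C_B = 0.763×1.25/(1.25−0.763) × (0.07414−0.01409) = 1.958×0.06005 = 0.1176 kmol/m³.
C_A = C_{A0}e^(−k₁t) = 0.09267 kmol/m³, so C_C = C_{A0}−C_A−C_B = 1.040 kmol/m³; C_B/C_C = 0.113.

0.113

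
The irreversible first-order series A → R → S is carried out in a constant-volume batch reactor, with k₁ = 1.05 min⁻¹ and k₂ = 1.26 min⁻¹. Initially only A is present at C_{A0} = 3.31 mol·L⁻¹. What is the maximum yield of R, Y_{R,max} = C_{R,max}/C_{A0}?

0.335

For a first-order series the maximum intermediate yield is C_{R,max}/C_{A0} = (k₁/k₂)^[k₂/(k₂−k₁)].
= (1.05/1.26)^(1.26/(1.26−1.05)) = (0.8333)^(6.000) = 0.3349.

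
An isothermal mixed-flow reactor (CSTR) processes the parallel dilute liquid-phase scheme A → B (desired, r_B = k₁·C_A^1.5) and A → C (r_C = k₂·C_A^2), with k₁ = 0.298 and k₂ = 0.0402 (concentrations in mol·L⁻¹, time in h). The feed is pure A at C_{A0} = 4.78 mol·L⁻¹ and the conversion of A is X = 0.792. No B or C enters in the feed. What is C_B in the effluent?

3.34 mol·L⁻¹

Exit C_A = C_{A0}(1−X) = 4.78×0.208 = 0.9942 mol·L⁻¹.
Rates in a CSTR are evaluated at the outlet concentration: r_B = 0.298×0.9942^1.5 = 0.2954, r_C = 0.0402×0.9942^2 = 0.03974.
Fraction of consumed A going to B: r_B/(r_B+r_C) = 0.8814.
C_B = 0.8814·C_{A0}·X = 0.8814×4.78×0.792 = 3.34 mol·L⁻¹.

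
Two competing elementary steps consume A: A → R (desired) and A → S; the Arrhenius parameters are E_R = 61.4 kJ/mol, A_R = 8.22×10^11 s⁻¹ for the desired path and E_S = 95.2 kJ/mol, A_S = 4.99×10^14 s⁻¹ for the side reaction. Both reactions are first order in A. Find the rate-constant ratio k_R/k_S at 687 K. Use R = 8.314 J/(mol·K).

k_R/k_S = (A_R/A_S)·exp[−(E_R−E_S)/(RT)] = (A_R/A_S)·exp[(E_S−E_R)/(RT)].
(E_S−E_R)/(RT) = (95.2−61.4)×10³/(8.314×687) = 33800/5712 = 5.918.
k_R/k_S = (8.22×10^11/4.99×10^14)·exp(5.918) = 0.001647 × 371.5 = 0.612.

0.612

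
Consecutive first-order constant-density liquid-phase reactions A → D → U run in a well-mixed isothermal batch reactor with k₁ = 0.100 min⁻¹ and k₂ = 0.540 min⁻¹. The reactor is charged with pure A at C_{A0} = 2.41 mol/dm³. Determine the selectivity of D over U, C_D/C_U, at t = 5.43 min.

The intermediate concentration in a first-order A→B→C sequence is C_D = k₁C_{A0}(e^(−k₁t) − e^(−k₂t))/(k₂−k₁).
e^(−k₁t) = e^(−0.100×5.43) = e^(−0.5430) = 0.5810; e^(−k₂t) = e^(−2.932) = 0.05328.
C_D = 0.100×2.41/(0.540−0.100) × (0.5810−0.05328) = 0.5477×0.5277 = 0.2890 mol/dm³.
C_A = C_{A0}e^(−k₁t) = 1.400 mol/dm³, so C_U = C_{A0}−C_A−C_D = 0.7207 mol/dm³; C_D/C_U = 0.401.

0.401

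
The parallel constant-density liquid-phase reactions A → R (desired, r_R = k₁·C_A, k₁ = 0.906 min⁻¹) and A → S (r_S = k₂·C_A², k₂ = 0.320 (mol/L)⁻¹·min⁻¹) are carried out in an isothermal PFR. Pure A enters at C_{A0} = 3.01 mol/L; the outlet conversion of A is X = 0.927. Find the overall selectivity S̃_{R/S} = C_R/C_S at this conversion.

1.93

C_A = C_{A0}(1−X) = 0.2197 mol/L.
Along a PFR/batch, dC_R/dC_A = −r_R/(r_R+r_S) = −k₁/(k₁+k₂·C_A).
Integrating from C_{A0} to C_A: C_R = (0.906/0.320)·ln[(0.906+0.320·3.01)/(0.906+0.320·0.220)] = 2.831·ln(1.869/0.9763) = 1.839 mol/L.
C_S = (C_{A0}−C_A)−C_R = 0.9514 mol/L; S̃_{R/S} = 1.839/0.9514 = 1.93.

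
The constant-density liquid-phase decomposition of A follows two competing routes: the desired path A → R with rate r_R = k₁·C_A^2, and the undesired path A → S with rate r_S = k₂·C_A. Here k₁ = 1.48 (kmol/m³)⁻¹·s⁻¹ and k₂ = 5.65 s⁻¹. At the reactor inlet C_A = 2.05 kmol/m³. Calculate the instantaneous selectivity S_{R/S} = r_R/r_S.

S_{R/S} = r_R/r_S = (k₁·C_A^2)/(k₂·C_A) = (k₁/k₂)·C_A.
= (1.48×2.050^2) / (5.65×2.050) = 6.220/11.58 = 0.537.

0.537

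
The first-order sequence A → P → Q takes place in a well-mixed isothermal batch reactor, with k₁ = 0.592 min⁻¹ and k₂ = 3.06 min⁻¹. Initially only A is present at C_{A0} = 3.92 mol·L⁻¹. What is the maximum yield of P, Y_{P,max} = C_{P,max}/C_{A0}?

Evaluating C_P at t_opt = ln(k₂/k₁)/(k₂−k₁) gives C_{P,max}/C_{A0} = (k₁/k₂)^[k₂/(k₂−k₁)].
= (0.592/3.06)^(3.06/(3.06−0.592)) = (0.1935)^(1.240) = 0.1305.

0.130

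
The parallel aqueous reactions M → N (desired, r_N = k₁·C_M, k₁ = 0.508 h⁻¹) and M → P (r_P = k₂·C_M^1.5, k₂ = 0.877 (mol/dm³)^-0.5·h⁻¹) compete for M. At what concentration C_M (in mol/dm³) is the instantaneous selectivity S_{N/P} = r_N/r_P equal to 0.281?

4.25 mol/dm³

S_{N/P} = (k₁/k₂)·C_M^-0.5 ⇒ C_M = (S·k₂/k₁)^(-2).
= (0.281×0.877/0.508)^(-2) = (0.4851)^(-2) = 4.25 mol/dm³.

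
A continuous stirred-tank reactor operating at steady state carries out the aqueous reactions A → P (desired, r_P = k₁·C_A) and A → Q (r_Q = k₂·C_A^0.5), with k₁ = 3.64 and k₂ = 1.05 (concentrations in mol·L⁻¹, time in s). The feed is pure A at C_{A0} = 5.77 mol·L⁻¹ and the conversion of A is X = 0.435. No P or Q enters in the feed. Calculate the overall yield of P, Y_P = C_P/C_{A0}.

0.375

Exit C_A = C_{A0}(1−X) = 5.77×0.565 = 3.260 mol·L⁻¹.
A CSTR operates uniformly at the exit composition, giving r_P = 11.87 and r_Q = 1.896 (each k·C_A^n at C_A = 3.260).
Fraction of consumed A going to P: r_P/(r_P+r_Q) = 0.8622.
C_P = 0.8622·C_{A0}·X = 0.8622×5.77×0.435 = 2.16 mol·L⁻¹; Y_P = C_P/C_{A0} = 0.375.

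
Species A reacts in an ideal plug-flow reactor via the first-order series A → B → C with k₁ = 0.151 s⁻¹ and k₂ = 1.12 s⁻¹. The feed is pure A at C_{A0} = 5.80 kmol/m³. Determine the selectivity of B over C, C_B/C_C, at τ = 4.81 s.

0.169

The intermediate concentration in a first-order A→B→C sequence is C_B = k₁C_{A0}(e^(−k₁τ) − e^(−k₂τ))/(k₂−k₁).
e^(−k₁τ) = e^(−0.151×4.81) = e^(−0.7263) = 0.4837; e^(−k₂τ) = e^(−5.387) = 0.004575.
C_B = 0.151×5.80/(1.12−0.151) × (0.4837−0.004575) = 0.9038×0.4791 = 0.4330 kmol/m³.
C_A = C_{A0}e^(−k₁τ) = 2.805 kmol/m³, so C_C = C_{A0}−C_A−C_B = 2.562 kmol/m³; C_B/C_C = 0.169.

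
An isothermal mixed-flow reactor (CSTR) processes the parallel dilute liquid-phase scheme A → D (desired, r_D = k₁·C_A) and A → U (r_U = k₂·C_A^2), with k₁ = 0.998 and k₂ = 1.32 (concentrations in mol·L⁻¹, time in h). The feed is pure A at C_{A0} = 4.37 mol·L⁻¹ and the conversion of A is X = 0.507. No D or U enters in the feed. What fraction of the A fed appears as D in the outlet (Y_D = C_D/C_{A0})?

Exit C_A = C_{A0}(1−X) = 4.37×0.493 = 2.154 mol·L⁻¹.
Rates in a CSTR are evaluated at the outlet concentration: r_D = 0.998×2.154 = 2.150, r_U = 1.32×2.154^2 = 6.127.
Fraction of consumed A going to D: r_D/(r_D+r_U) = 0.2598.
C_D = 0.2598·C_{A0}·X = 0.2598×4.37×0.507 = 0.576 mol·L⁻¹; Y_D = C_D/C_{A0} = 0.132.

0.132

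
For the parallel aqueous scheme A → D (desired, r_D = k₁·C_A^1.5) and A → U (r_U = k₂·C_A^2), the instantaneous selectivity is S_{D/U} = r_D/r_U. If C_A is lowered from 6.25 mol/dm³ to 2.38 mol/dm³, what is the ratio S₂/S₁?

S_{D/U} = (k₁/k₂)·C_A^-0.5, so S₂/S₁ = (C_{A,2}/C_{A,1})^-0.5.
= (2.38/6.25)^(-0.5) = (0.3808)^(-0.5) = 1.62.
Selectivity toward D rises as C_A falls — low-concentration operation is favoured.

1.62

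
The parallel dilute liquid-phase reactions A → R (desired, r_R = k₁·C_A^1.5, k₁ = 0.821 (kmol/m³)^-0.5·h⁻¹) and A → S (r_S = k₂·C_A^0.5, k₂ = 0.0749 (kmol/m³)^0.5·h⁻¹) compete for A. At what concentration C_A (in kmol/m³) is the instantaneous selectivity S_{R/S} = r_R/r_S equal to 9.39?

0.857 kmol/m³

S_{R/S} = (k₁/k₂)·C_A ⇒ C_A = S·k₂/k₁.
= 9.39×0.0749/0.821 = 0.857 kmol/m³.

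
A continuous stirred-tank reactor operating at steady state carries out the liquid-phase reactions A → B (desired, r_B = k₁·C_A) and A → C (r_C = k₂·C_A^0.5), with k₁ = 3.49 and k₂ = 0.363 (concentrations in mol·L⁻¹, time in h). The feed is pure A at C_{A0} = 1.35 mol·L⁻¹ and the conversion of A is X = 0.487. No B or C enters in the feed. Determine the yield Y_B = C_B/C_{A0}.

0.433

Exit C_A = C_{A0}(1−X) = 1.35×0.513 = 0.6926 mol·L⁻¹.
Rates in a CSTR are evaluated at the outlet concentration: r_B = 3.49×0.6926 = 2.417, r_C = 0.363×0.6926^0.5 = 0.3021.
Fraction of consumed A going to B: r_B/(r_B+r_C) = 0.8889.
C_B = 0.8889·C_{A0}·X = 0.8889×1.35×0.487 = 0.584 mol·L⁻¹; Y_B = C_B/C_{A0} = 0.433.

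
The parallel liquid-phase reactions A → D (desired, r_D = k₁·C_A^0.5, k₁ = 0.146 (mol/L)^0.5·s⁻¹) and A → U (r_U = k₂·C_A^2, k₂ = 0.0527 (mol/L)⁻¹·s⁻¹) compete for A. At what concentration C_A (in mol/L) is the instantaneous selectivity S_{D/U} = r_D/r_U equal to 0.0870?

10.0 mol/L

S_{D/U} = (k₁/k₂)·C_A^-1.5 ⇒ C_A = (S·k₂/k₁)^(1/(-1.5)).
= (0.0870×0.0527/0.146)^(-0.6667) = (0.03140)^(-0.6667) = 10.0 mol/L.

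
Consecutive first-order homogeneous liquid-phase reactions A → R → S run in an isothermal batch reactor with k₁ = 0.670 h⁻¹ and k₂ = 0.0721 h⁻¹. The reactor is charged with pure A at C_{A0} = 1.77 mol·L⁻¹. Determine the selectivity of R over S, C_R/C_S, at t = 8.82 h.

Solving the coupled first-order balances gives C_R(t) = [k₁/(k₂−k₁)]·C_{A0}·(e^(−k₁t) − e^(−k₂t)).
e^(−k₁t) = e^(−0.670×8.82) = e^(−5.909) = 0.002714; e^(−k₂t) = e^(−0.6359) = 0.5294.
C_R = 0.670×1.77/(0.0721−0.670) × (0.002714−0.5294) = (-1.983)×(-0.5267) = 1.045 mol·L⁻¹.
C_A = C_{A0}e^(−k₁t) = 0.004803 mol·L⁻¹, so C_S = C_{A0}−C_A−C_R = 0.7205 mol·L⁻¹; C_R/C_S = 1.45.

1.45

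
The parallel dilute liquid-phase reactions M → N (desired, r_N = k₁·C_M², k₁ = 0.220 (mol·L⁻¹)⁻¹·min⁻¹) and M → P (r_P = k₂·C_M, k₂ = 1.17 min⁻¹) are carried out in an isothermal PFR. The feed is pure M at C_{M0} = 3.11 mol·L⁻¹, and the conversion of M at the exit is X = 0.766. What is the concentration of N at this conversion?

C_M = C_{M0}(1−X) = 0.7277 mol·L⁻¹.
Along a PFR/batch, dC_P/dC_M = −r_P/(r_N+r_P) = −k₂/(k₂+k₁·C_M).
Integrating from C_{M0} to C_M: C_P = (1.17/0.220)·ln[(1.17+0.220·3.11)/(1.17+0.220·0.728)] = 5.318·ln(1.854/1.330) = 1.767 mol·L⁻¹.
Then C_N = (C_{M0}−C_M) − C_P = 2.382 − 1.767 = 0.6156 mol·L⁻¹.

0.616 mol·L⁻¹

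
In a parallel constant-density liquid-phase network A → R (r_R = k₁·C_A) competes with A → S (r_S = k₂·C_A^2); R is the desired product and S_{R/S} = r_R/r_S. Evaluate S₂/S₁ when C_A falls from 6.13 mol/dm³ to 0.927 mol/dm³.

6.61

S_{R/S} = (k₁/k₂)·C_A⁻¹, so S₂/S₁ = (C_{A,2}/C_{A,1})⁻¹.
= 6.13/0.927 = 6.61.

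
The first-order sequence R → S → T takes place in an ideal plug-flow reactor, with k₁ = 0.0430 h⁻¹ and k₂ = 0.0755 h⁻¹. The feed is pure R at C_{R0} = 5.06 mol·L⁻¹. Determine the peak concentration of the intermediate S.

1.37 mol·L⁻¹

At the optimum, C_{S,max}/C_{R0} = (k₁/k₂)^[k₂/(k₂−k₁)].
= (0.0430/0.0755)^(0.0755/(0.0755−0.0430)) = (0.5695)^(2.323) = 0.2704.
C_{S,max} = 0.2704×5.06 = 1.37 mol·L⁻¹.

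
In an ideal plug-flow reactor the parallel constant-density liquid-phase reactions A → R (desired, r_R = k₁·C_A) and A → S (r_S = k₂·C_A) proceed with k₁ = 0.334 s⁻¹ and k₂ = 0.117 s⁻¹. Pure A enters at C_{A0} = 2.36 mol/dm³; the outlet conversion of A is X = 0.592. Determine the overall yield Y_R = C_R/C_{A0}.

0.438

C_A = C_{A0}(1−X) = 0.9629 mol/dm³.
Both paths are first order in A, so the instantaneous fraction to R is constant: dC_R/d(−C_A) = k₁/(k₁+k₂) = 0.7406.
C_R = 0.7406·(C_{A0}−C_A) = 0.7406×1.397 = 1.03 mol/dm³.
Y_R = C_R/C_{A0} = 1.035/2.36 = 0.438.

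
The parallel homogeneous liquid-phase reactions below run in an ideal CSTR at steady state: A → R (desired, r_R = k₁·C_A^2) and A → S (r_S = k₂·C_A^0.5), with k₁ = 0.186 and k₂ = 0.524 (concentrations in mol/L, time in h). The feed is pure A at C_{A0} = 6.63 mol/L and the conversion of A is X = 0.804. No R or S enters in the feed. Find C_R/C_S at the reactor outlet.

0.526

Exit C_A = C_{A0}(1−X) = 6.63×0.196 = 1.299 mol/L.
Rates in a CSTR are evaluated at the outlet concentration: r_R = 0.186×1.299^2 = 0.3141, r_S = 0.524×1.299^0.5 = 0.5973.
Overall selectivity = C_R/C_S = r_Rτ/(r_Sτ) = r_R/r_S = 0.526.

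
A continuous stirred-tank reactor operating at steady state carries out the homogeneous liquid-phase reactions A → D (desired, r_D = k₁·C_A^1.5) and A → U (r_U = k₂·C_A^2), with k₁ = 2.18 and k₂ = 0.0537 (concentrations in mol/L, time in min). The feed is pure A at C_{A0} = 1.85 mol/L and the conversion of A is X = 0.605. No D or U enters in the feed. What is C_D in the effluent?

Exit C_A = C_{A0}(1−X) = 1.85×0.395 = 0.7308 mol/L.
A CSTR operates uniformly at the exit composition, giving r_D = 1.362 and r_U = 0.02868 (each k·C_A^n at C_A = 0.7308).
Fraction of consumed A going to D: r_D/(r_D+r_U) = 0.9794.
C_D = 0.9794·C_{A0}·X = 0.9794×1.85×0.605 = 1.10 mol/L.

1.10 mol/L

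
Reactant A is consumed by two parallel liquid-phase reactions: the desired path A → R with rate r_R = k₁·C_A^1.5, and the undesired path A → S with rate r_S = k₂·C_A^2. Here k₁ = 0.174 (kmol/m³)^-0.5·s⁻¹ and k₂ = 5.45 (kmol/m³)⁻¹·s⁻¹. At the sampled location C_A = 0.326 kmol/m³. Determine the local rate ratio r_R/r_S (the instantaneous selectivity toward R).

S_{R/S} = r_R/r_S = (k₁·C_A^1.5)/(k₂·C_A^2) = (k₁/k₂)·C_A^-0.5.
= (0.174×0.3260^1.5) / (5.45×0.3260^2) = 0.03239/0.5792 = 0.0559.
The undesired path is higher order in A, so low C_A (CSTR or dilute feed) favours R.

0.0559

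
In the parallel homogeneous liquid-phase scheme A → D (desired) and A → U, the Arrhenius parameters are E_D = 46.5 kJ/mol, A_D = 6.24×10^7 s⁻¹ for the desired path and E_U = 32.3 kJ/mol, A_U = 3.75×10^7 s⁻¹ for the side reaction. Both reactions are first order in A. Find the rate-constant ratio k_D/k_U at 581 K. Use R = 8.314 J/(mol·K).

Since both paths have the same order in A, the concentration cancels and S_{D/U} = k_D/k_U = (A_D/A_U)·exp[(E_U−E_D)/(RT)].
(E_U−E_D)/(RT) = (32.3−46.5)×10³/(8.314×581) = -14200/4830 = -2.940.
k_D/k_U = (6.24×10^7/3.75×10^7)·exp(-2.940) = 1.664 × 0.05288 = 0.0880.

0.0880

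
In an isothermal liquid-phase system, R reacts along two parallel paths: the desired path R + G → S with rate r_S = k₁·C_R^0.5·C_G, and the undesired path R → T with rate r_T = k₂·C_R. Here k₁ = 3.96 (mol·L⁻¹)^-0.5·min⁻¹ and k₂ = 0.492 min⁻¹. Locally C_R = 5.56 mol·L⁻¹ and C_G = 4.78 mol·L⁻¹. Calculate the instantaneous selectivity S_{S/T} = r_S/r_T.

S_{S/T} = r_S/r_T = (k₁·C_R^0.5·C_G)/(k₂·C_R) = (k₁/k₂)·C_R^-0.5·C_G.
= (3.96×5.560^0.5×4.780) / (0.492×5.560) = 44.63/2.736 = 16.3.
The undesired path is higher order in R, so low C_R (CSTR or dilute feed) favours S.

16.3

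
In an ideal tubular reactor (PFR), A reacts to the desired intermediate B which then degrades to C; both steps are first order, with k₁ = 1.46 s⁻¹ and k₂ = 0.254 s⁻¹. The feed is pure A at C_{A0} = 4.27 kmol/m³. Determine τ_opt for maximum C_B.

Setting dC_B/dτ = 0 gives τ_opt = ln(k₂/k₁)/(k₂−k₁).
= ln(0.254/1.46)/(0.254−1.46) = ln(0.1740)/-1.206 = -1.749/-1.206 = 1.45 s.

1.45 s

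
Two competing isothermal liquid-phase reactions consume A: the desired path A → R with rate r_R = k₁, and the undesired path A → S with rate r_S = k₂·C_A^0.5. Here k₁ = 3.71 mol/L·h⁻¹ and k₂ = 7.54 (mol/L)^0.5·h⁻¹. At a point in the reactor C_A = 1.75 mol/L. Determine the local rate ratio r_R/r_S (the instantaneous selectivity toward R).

0.372

S_{R/S} = r_R/r_S = (k₁)/(k₂·C_A^0.5) = (k₁/k₂)·C_A^-0.5.
= (3.71) / (7.54×1.750^0.5) = 3.710/9.974 = 0.372.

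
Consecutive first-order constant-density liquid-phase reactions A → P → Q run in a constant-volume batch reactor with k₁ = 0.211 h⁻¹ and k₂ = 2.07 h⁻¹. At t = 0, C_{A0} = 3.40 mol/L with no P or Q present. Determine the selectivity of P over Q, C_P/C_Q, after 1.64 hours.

0.354

For first-order series with pure A initially, C_P(t) = k₁C_{A0}/(k₂−k₁)·(e^(−k₁t) − e^(−k₂t)).
e^(−k₁t) = e^(−0.211×1.64) = e^(−0.3460) = 0.7075; e^(−k₂t) = e^(−3.395) = 0.03355.
C_P = 0.211×3.40/(2.07−0.211) × (0.7075−0.03355) = 0.3859×0.6739 = 0.2601 mol/L.
C_A = C_{A0}e^(−k₁t) = 2.405 mol/L, so C_Q = C_{A0}−C_A−C_P = 0.7345 mol/L; C_P/C_Q = 0.354.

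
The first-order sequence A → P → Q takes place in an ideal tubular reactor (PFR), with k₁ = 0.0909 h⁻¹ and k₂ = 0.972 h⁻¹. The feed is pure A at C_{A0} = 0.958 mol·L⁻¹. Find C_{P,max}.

0.0702 mol·L⁻¹

Evaluating C_P at τ_opt = ln(k₂/k₁)/(k₂−k₁) gives C_{P,max}/C_{A0} = (k₁/k₂)^[k₂/(k₂−k₁)].
= (0.0909/0.972)^(0.972/(0.972−0.0909)) = (0.09352)^(1.103) = 0.07324.
C_{P,max} = 0.07324×0.958 = 0.0702 mol·L⁻¹.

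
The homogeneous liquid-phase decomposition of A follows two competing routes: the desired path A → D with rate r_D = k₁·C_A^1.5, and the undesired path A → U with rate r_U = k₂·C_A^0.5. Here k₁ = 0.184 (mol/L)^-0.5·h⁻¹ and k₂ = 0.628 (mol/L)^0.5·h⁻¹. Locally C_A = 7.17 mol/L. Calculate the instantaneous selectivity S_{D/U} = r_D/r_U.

2.10

S_{D/U} = r_D/r_U = (k₁·C_A^1.5)/(k₂·C_A^0.5) = (k₁/k₂)·C_A.
= (0.184×7.170^1.5) / (0.628×7.170^0.5) = 3.533/1.682 = 2.10.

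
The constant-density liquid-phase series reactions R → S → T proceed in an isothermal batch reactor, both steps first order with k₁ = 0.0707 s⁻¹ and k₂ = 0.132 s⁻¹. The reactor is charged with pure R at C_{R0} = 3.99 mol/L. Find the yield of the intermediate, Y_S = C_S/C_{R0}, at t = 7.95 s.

For first-order series with pure R initially, C_S(t) = k₁C_{R0}/(k₂−k₁)·(e^(−k₁t) − e^(−k₂t)).
e^(−k₁t) = e^(−0.0707×7.95) = e^(−0.5621) = 0.5700; e^(−k₂t) = e^(−1.049) = 0.3501.
C_S = 0.0707×3.99/(0.132−0.0707) × (0.5700−0.3501) = 4.602×0.2199 = 1.012 mol/L.
Y_S = C_S/C_{R0} = 1.012/3.99 = 0.254.

0.254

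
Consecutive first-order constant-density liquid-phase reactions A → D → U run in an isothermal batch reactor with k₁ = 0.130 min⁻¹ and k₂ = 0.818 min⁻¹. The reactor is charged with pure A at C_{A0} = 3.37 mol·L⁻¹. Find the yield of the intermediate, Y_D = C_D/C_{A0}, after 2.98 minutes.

0.112

Solving the coupled first-order balances gives C_D(t) = [k₁/(k₂−k₁)]·C_{A0}·(e^(−k₁t) − e^(−k₂t)).
e^(−k₁t) = e^(−0.130×2.98) = e^(−0.3874) = 0.6788; e^(−k₂t) = e^(−2.438) = 0.08737.
C_D = 0.130×3.37/(0.818−0.130) × (0.6788−0.08737) = 0.6368×0.5915 = 0.3766 mol·L⁻¹.
Y_D = C_D/C_{A0} = 0.3766/3.37 = 0.112.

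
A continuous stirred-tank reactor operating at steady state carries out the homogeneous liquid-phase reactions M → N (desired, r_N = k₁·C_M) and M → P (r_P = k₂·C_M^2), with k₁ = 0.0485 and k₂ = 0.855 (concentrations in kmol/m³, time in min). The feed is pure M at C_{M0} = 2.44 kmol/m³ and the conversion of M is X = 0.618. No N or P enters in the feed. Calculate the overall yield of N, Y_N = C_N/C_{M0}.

Exit C_M = C_{M0}(1−X) = 2.44×0.382 = 0.9321 kmol/m³.
In a CSTR the entire volume is at exit conditions, so r_N = 0.0485×0.9321 = 0.04521 and r_P = 0.855×0.9321^2 = 0.7428.
Fraction of consumed M going to N: r_N/(r_N+r_P) = 0.05737.
C_N = 0.05737·C_{M0}·X = 0.05737×2.44×0.618 = 0.0865 kmol/m³; Y_N = C_N/C_{M0} = 0.0355.

0.0355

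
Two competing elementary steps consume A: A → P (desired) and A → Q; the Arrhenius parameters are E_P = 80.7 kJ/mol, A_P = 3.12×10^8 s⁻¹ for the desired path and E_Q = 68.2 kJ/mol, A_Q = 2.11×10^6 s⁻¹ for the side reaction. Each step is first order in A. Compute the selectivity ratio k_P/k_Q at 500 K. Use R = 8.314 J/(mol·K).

7.31

Since both paths have the same order in A, the concentration cancels and S_{P/Q} = k_P/k_Q = (A_P/A_Q)·exp[(E_Q−E_P)/(RT)].
(E_Q−E_P)/(RT) = (68.2−80.7)×10³/(8.314×500) = -12500/4157 = -3.007.
k_P/k_Q = (3.12×10^8/2.11×10^6)·exp(-3.007) = 147.9 × 0.04944 = 7.31.
Since E_P > E_Q, raising the temperature improves selectivity toward P.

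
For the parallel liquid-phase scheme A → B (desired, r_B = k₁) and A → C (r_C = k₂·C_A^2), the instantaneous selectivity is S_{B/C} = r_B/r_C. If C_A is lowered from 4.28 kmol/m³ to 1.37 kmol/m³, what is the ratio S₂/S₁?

9.76

S_{B/C} = (k₁/k₂)·C_A^-2, so S₂/S₁ = (C_{A,2}/C_{A,1})^-2.
= (1.37/4.28)^(-2) = (0.3201)^(-2) = 9.76.
Selectivity toward B rises as C_A falls — low-concentration operation is favoured.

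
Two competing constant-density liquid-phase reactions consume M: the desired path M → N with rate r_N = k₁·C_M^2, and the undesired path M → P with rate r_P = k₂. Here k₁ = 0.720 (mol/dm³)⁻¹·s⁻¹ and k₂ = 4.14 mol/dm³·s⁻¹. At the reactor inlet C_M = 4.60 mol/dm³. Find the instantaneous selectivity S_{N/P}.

3.68

S_{N/P} = r_N/r_P = (k₁·C_M^2)/(k₂) = (k₁/k₂)·C_M^2.
= (0.720×4.600^2) / (4.14) = 15.24/4.140 = 3.68.
Since the desired path is higher order in M, keeping C_M high (PFR or concentrated feed) favours N.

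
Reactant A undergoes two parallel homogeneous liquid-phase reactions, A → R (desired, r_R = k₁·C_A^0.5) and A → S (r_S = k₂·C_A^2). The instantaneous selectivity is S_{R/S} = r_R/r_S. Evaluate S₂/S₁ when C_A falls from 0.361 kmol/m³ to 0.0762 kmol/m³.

10.3

S_{R/S} = (k₁/k₂)·C_A^-1.5, so S₂/S₁ = (C_{A,2}/C_{A,1})^-1.5.
= (0.0762/0.361)^(-1.5) = (0.2111)^(-1.5) = 10.3.
Selectivity toward R rises as C_A falls — low-concentration operation is favoured.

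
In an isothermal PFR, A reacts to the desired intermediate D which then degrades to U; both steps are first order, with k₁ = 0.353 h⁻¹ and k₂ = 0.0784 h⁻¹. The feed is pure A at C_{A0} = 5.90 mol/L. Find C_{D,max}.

At the optimum, C_{D,max}/C_{A0} = (k₁/k₂)^[k₂/(k₂−k₁)].
= (0.353/0.0784)^(0.0784/(0.0784−0.353)) = (4.503)^(-0.2855) = 0.6508.
C_{D,max} = 0.6508×5.90 = 3.84 mol/L.

3.84 mol/L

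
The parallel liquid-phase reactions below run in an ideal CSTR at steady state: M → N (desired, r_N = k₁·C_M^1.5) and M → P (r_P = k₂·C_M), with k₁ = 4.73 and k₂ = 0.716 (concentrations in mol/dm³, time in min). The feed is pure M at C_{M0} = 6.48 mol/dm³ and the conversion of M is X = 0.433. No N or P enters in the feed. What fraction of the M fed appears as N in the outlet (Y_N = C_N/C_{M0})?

0.401

Exit C_M = C_{M0}(1−X) = 6.48×0.567 = 3.674 mol/dm³.
A CSTR operates uniformly at the exit composition, giving r_N = 33.31 and r_P = 2.631 (each k·C_M^n at C_M = 3.674).
Fraction of consumed M going to N: r_N/(r_N+r_P) = 0.9268.
C_N = 0.9268·C_{M0}·X = 0.9268×6.48×0.433 = 2.60 mol/dm³; Y_N = C_N/C_{M0} = 0.401.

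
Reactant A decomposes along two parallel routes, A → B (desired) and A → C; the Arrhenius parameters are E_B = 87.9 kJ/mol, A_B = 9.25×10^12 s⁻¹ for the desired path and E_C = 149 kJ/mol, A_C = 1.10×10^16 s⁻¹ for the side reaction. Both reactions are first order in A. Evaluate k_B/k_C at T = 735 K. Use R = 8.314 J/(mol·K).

18.5

k_B/k_C = (A_B/A_C)·exp[−(E_B−E_C)/(RT)] = (A_B/A_C)·exp[(E_C−E_B)/(RT)].
(E_C−E_B)/(RT) = (149−87.9)×10³/(8.314×735) = 61100/6111 = 9.999.
k_B/k_C = (9.25×10^12/1.10×10^16)·exp(9.999) = 8.409×10^-4 × 21998 = 18.5.
Since E_B < E_C, lowering the temperature improves selectivity toward B.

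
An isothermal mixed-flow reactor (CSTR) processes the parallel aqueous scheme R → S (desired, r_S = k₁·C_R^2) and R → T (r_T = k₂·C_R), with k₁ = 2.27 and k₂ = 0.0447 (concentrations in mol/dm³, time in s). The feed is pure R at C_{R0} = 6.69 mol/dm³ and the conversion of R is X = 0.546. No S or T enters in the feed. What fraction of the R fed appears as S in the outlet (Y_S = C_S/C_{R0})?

Exit C_R = C_{R0}(1−X) = 6.69×0.454 = 3.037 mol/dm³.
Rates in a CSTR are evaluated at the outlet concentration: r_S = 2.27×3.037^2 = 20.94, r_T = 0.0447×3.037 = 0.1358.
Fraction of consumed R going to S: r_S/(r_S+r_T) = 0.9936.
C_S = 0.9936·C_{R0}·X = 0.9936×6.69×0.546 = 3.63 mol/dm³; Y_S = C_S/C_{R0} = 0.542.

0.542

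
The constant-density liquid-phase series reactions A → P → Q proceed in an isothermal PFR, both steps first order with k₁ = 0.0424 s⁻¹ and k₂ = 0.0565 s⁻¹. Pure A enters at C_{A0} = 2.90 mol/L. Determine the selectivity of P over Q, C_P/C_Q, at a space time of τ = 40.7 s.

0.398

The intermediate concentration in a first-order A→B→C sequence is C_P = k₁C_{A0}(e^(−k₁τ) − e^(−k₂τ))/(k₂−k₁).
e^(−k₁τ) = e^(−0.0424×40.7) = e^(−1.726) = 0.1781; e^(−k₂τ) = e^(−2.300) = 0.1003.
C_P = 0.0424×2.90/(0.0565−0.0424) × (0.1781−0.1003) = 8.721×0.07775 = 0.6780 mol/L.
C_A = C_{A0}e^(−k₁τ) = 0.5164 mol/L, so C_Q = C_{A0}−C_A−C_P = 1.706 mol/L; C_P/C_Q = 0.398.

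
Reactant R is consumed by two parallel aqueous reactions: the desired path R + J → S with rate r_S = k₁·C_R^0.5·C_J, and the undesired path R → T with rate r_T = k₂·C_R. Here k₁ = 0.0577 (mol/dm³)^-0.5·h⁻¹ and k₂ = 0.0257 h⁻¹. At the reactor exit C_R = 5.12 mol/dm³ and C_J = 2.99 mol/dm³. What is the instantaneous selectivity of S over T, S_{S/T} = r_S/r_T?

S_{S/T} = r_S/r_T = (k₁·C_R^0.5·C_J)/(k₂·C_R) = (k₁/k₂)·C_R^-0.5·C_J.
= (0.0577×5.120^0.5×2.990) / (0.0257×5.120) = 0.3904/0.1316 = 2.97.

2.97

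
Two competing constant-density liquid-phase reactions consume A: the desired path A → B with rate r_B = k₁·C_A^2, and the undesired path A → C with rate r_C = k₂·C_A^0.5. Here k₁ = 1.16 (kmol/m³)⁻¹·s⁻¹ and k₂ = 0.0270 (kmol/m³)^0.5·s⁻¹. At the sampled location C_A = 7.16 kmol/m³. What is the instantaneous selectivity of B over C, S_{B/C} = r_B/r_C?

823

S_{B/C} = r_B/r_C = (k₁·C_A^2)/(k₂·C_A^0.5) = (k₁/k₂)·C_A^1.5.
= (1.16×7.160^2) / (0.0270×7.160^0.5) = 59.47/0.07225 = 823.
Since the desired path is higher order in A, keeping C_A high (PFR or concentrated feed) favours B.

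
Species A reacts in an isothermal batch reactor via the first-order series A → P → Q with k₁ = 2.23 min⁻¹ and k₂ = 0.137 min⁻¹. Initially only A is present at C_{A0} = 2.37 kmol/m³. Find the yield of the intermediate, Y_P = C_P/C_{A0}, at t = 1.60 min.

0.826

Solving the coupled first-order balances gives C_P(t) = [k₁/(k₂−k₁)]·C_{A0}·(e^(−k₁t) − e^(−k₂t)).
e^(−k₁t) = e^(−2.23×1.60) = e^(−3.568) = 0.02821; e^(−k₂t) = e^(−0.2192) = 0.8032.
C_P = 2.23×2.37/(0.137−2.23) × (0.02821−0.8032) = (-2.525)×(-0.7749) = 1.957 kmol/m³.
Y_P = C_P/C_{A0} = 1.957/2.37 = 0.826.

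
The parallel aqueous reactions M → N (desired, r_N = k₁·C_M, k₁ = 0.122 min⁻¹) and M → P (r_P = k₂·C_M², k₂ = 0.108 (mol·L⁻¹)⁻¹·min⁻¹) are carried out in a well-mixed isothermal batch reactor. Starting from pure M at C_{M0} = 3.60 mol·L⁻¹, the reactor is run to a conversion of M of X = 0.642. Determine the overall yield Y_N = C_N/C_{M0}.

C_M = C_{M0}(1−X) = 1.289 mol·L⁻¹.
Along a PFR/batch, dC_N/dC_M = −r_N/(r_N+r_P) = −k₁/(k₁+k₂·C_M).
Integrating from C_{M0} to C_M: C_N = (0.122/0.108)·ln[(0.122+0.108·3.60)/(0.122+0.108·1.29)] = 1.130·ln(0.5108/0.2612) = 0.7577 mol·L⁻¹.
Y_N = C_N/C_{M0} = 0.7577/3.60 = 0.210.

0.210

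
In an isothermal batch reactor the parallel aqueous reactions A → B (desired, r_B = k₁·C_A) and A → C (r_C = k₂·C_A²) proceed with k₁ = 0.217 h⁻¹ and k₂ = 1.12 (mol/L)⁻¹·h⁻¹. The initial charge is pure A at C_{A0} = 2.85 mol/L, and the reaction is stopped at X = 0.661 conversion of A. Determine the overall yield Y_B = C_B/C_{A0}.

0.0656

C_A = C_{A0}(1−X) = 0.9661 mol/L.
Along a PFR/batch, dC_B/dC_A = −r_B/(r_B+r_C) = −k₁/(k₁+k₂·C_A).
Integrating from C_{A0} to C_A: C_B = (0.217/1.12)·ln[(0.217+1.12·2.85)/(0.217+1.12·0.966)] = 0.1937·ln(3.409/1.299) = 0.1869 mol/L.
Y_B = C_B/C_{A0} = 0.1869/2.85 = 0.0656.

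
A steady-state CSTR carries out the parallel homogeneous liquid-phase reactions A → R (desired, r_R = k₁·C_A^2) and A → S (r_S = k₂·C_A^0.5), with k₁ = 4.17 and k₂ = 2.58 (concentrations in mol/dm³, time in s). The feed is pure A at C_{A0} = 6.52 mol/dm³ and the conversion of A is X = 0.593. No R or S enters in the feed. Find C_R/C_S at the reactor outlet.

6.99

Exit C_A = C_{A0}(1−X) = 6.52×0.407 = 2.654 mol/dm³.
In a CSTR the entire volume is at exit conditions, so r_R = 4.17×2.654^2 = 29.36 and r_S = 2.58×2.654^0.5 = 4.203.
Overall selectivity = C_R/C_S = r_Rτ/(r_Sτ) = r_R/r_S = 6.99.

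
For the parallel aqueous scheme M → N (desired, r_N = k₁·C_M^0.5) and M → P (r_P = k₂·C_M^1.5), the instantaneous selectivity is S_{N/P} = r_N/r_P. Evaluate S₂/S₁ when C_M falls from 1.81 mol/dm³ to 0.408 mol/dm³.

S_{N/P} = (k₁/k₂)·C_M⁻¹, so S₂/S₁ = (C_{M,2}/C_{M,1})⁻¹.
= 1.81/0.408 = 4.44.

4.44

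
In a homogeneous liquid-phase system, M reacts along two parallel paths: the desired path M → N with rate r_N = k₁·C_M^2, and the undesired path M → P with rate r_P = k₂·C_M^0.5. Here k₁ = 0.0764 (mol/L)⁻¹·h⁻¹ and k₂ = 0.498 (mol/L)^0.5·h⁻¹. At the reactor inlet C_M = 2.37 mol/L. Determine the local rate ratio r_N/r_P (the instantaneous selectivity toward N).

S_{N/P} = r_N/r_P = (k₁·C_M^2)/(k₂·C_M^0.5) = (k₁/k₂)·C_M^1.5.
= (0.0764×2.370^2) / (0.498×2.370^0.5) = 0.4291/0.7667 = 0.560.

0.560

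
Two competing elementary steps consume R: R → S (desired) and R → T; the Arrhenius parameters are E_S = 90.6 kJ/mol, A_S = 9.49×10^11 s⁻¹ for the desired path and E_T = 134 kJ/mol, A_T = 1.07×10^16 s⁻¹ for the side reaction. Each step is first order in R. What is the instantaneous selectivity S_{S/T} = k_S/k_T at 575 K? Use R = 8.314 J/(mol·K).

k_S/k_T = (A_S/A_T)·exp[−(E_S−E_T)/(RT)] = (A_S/A_T)·exp[(E_T−E_S)/(RT)].
(E_T−E_S)/(RT) = (134−90.6)×10³/(8.314×575) = 43400/4781 = 9.078.
k_S/k_T = (9.49×10^11/1.07×10^16)·exp(9.078) = 8.869×10^-5 × 8764 = 0.777.
Since E_S < E_T, lowering the temperature improves selectivity toward S.

0.777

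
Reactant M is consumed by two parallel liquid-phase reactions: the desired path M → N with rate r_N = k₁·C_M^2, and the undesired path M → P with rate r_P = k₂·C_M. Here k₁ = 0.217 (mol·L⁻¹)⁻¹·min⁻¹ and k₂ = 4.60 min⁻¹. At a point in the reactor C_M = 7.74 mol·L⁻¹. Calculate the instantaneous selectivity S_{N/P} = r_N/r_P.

S_{N/P} = r_N/r_P = (k₁·C_M^2)/(k₂·C_M) = (k₁/k₂)·C_M.
= (0.217×7.740^2) / (4.60×7.740) = 13.00/35.60 = 0.365.

0.365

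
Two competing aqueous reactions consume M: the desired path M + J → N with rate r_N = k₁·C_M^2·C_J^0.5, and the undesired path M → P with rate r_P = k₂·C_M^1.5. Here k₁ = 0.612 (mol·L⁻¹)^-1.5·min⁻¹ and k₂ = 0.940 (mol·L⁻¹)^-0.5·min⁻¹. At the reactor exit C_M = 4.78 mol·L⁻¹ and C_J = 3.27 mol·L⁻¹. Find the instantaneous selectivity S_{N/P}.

2.57

S_{N/P} = r_N/r_P = (k₁·C_M^2·C_J^0.5)/(k₂·C_M^1.5) = (k₁/k₂)·C_M^0.5·C_J^0.5.
= (0.612×4.780^2×3.270^0.5) / (0.940×4.780^1.5) = 25.29/9.824 = 2.57.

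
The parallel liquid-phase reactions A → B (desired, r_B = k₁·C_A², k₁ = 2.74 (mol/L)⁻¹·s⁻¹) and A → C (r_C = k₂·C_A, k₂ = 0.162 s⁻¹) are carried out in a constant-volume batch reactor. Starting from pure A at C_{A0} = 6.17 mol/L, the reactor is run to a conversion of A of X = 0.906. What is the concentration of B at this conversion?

5.46 mol/L

C_A = C_{A0}(1−X) = 0.5800 mol/L.
Along a PFR/batch, dC_C/dC_A = −r_C/(r_B+r_C) = −k₂/(k₂+k₁·C_A).
Integrating from C_{A0} to C_A: C_C = (0.162/2.74)·ln[(0.162+2.74·6.17)/(0.162+2.74·0.580)] = 0.05912·ln(17.07/1.751) = 0.1346 mol/L.
Then C_B = (C_{A0}−C_A) − C_C = 5.590 − 0.1346 = 5.455 mol/L.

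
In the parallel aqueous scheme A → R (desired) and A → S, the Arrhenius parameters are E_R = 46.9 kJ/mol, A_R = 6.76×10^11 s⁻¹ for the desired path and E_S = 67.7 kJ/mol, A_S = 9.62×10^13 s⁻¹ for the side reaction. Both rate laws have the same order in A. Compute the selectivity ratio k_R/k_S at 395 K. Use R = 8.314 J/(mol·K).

3.96

Since both paths have the same order in A, the concentration cancels and S_{R/S} = k_R/k_S = (A_R/A_S)·exp[(E_S−E_R)/(RT)].
(E_S−E_R)/(RT) = (67.7−46.9)×10³/(8.314×395) = 20800/3284 = 6.334.
k_R/k_S = (6.76×10^11/9.62×10^13)·exp(6.334) = 0.007027 × 563.2 = 3.96.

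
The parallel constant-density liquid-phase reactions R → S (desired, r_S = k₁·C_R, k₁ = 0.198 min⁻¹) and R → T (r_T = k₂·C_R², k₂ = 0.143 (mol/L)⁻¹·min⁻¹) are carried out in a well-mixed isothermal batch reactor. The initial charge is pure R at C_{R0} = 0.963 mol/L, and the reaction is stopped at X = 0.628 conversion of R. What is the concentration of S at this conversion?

0.412 mol/L

C_R = C_{R0}(1−X) = 0.3582 mol/L.
Along a PFR/batch, dC_S/dC_R = −r_S/(r_S+r_T) = −k₁/(k₁+k₂·C_R).
Integrating from C_{R0} to C_R: C_S = (0.198/0.143)·ln[(0.198+0.143·0.963)/(0.198+0.143·0.358)] = 1.385·ln(0.3357/0.2492) = 0.4124 mol/L.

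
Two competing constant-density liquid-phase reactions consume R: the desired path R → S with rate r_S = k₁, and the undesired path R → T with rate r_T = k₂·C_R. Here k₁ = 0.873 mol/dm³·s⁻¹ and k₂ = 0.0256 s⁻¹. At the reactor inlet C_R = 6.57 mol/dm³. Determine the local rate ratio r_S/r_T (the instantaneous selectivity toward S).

5.19

S_{S/T} = r_S/r_T = (k₁)/(k₂·C_R) = (k₁/k₂)·C_R⁻¹.
= (0.873) / (0.0256×6.570) = 0.8730/0.1682 = 5.19.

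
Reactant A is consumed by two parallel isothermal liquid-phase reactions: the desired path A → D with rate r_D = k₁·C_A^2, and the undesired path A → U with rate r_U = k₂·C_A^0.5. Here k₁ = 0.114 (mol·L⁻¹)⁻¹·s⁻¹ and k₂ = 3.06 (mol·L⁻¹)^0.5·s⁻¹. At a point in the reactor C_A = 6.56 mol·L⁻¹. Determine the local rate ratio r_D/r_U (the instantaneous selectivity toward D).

0.626

S_{D/U} = r_D/r_U = (k₁·C_A^2)/(k₂·C_A^0.5) = (k₁/k₂)·C_A^1.5.
= (0.114×6.560^2) / (3.06×6.560^0.5) = 4.906/7.837 = 0.626.
Since the desired path is higher order in A, keeping C_A high (PFR or concentrated feed) favours D.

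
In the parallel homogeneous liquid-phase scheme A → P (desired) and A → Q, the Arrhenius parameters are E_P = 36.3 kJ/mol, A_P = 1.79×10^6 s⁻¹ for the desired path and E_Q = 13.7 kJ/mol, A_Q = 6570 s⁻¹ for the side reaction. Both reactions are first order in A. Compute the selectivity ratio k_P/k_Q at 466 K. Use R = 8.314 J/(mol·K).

0.798

k_P/k_Q = (A_P/A_Q)·exp[−(E_P−E_Q)/(RT)] = (A_P/A_Q)·exp[(E_Q−E_P)/(RT)].
(E_Q−E_P)/(RT) = (13.7−36.3)×10³/(8.314×466) = -22600/3874 = -5.833.
k_P/k_Q = (1.79×10^6/6570)·exp(-5.833) = 272.5 × 0.002928 = 0.798.
Since E_P > E_Q, raising the temperature improves selectivity toward P.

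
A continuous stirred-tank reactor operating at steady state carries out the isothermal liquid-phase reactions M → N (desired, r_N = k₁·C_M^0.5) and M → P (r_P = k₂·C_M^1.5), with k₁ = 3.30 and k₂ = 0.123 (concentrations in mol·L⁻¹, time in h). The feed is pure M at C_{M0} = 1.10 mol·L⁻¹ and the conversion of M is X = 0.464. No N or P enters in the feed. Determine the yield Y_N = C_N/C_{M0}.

0.454

Exit C_M = C_{M0}(1−X) = 1.10×0.536 = 0.5896 mol·L⁻¹.
Rates in a CSTR are evaluated at the outlet concentration: r_N = 3.30×0.5896^0.5 = 2.534, r_P = 0.123×0.5896^1.5 = 0.05569.
Fraction of consumed M going to N: r_N/(r_N+r_P) = 0.9785.
C_N = 0.9785·C_{M0}·X = 0.9785×1.10×0.464 = 0.499 mol·L⁻¹; Y_N = C_N/C_{M0} = 0.454.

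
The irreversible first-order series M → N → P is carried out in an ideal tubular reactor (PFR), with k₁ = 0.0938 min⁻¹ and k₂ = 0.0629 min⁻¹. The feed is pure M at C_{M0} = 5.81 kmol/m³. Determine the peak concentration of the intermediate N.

For a first-order series the maximum intermediate yield is C_{N,max}/C_{M0} = (k₁/k₂)^[k₂/(k₂−k₁)].
= (0.0938/0.0629)^(0.0629/(0.0629−0.0938)) = (1.491)^(-2.036) = 0.4433.
C_{N,max} = 0.4433×5.81 = 2.58 kmol/m³.

2.58 kmol/m³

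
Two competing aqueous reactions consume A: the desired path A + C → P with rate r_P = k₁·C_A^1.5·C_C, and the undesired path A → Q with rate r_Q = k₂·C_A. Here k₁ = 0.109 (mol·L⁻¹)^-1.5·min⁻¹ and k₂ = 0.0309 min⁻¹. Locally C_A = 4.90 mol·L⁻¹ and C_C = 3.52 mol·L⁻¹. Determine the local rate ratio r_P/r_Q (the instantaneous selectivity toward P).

S_{P/Q} = r_P/r_Q = (k₁·C_A^1.5·C_C)/(k₂·C_A) = (k₁/k₂)·C_A^0.5·C_C.
= (0.109×4.900^1.5×3.520) / (0.0309×4.900) = 4.162/0.1514 = 27.5.
Since the desired path is higher order in A, keeping C_A high (PFR or concentrated feed) favours P.

27.5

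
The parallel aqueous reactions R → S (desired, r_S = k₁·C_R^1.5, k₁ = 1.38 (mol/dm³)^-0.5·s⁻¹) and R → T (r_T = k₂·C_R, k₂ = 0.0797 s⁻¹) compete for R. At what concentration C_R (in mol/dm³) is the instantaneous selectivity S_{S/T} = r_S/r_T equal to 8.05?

S_{S/T} = (k₁/k₂)·C_R^0.5 ⇒ C_R = (S·k₂/k₁)^(2).
= (8.05×0.0797/1.38)^(2) = (0.4649)^(2) = 0.216 mol/dm³.

0.216 mol/dm³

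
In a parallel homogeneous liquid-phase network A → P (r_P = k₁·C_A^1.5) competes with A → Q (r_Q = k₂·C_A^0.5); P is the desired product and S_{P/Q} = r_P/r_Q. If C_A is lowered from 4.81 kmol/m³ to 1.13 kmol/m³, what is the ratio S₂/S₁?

S_{P/Q} = (k₁/k₂)·C_A, so S₂/S₁ = (C_{A,2}/C_{A,1}).
= 1.13/4.81 = 0.235.
Selectivity toward P falls as C_A falls — high-concentration operation is favoured.

0.235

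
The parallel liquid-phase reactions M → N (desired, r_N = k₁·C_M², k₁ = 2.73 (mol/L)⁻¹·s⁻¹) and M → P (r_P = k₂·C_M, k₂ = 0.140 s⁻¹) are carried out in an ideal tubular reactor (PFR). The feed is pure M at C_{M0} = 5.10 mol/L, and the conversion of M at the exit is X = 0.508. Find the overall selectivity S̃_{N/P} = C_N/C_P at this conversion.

71.3

C_M = C_{M0}(1−X) = 2.509 mol/L.
Along a PFR/batch, dC_P/dC_M = −r_P/(r_N+r_P) = −k₂/(k₂+k₁·C_M).
Integrating from C_{M0} to C_M: C_P = (0.140/2.73)·ln[(0.140+2.73·5.10)/(0.140+2.73·2.51)] = 0.05128·ln(14.06/6.990) = 0.03585 mol/L.
Then C_N = (C_{M0}−C_M) − C_P = 2.591 − 0.03585 = 2.555 mol/L.
S̃_{N/P} = C_N/C_P = 2.555/0.03585 = 71.3.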